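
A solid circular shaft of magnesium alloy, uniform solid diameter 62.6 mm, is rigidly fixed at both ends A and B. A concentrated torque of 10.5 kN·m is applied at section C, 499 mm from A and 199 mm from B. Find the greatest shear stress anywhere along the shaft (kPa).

With uniform GJ and both ends fixed, compatibility θ_AC = θ_CB gives T_A·a = T_B·b, together with T_A + T_B = T₀.
T_A = T₀·b/(a+b) = 10500·199/698.0 = 2994 N·m; T_B = 7506 N·m.
τ in each portion: τ_AC = 6.21×10^7 Pa, τ_CB = 1.56×10^8 Pa; maximum is in CB.
τ_max = T_CB·r/J = 7506·0.0313/1.51×10^-6 = 1.558×10^8 Pa.

156000 kPa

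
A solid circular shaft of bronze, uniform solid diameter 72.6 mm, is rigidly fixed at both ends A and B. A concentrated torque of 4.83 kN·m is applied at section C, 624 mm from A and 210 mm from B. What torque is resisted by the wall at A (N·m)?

With uniform GJ and both ends fixed, compatibility θ_AC = θ_CB gives T_A·a = T_B·b, together with T_A + T_B = T₀.
T_A = T₀·b/(a+b) = 4830·210/834.0 = 1216 N·m; T_B = 3614 N·m.

1220 N·m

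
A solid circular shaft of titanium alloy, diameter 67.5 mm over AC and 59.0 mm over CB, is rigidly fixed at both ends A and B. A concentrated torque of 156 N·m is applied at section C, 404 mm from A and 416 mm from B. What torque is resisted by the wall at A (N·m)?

99.6 N·m

Compatibility: T_A·a/J_AC = T_B·b/J_CB with T_A + T_B = T₀.
J_AC = 2.04×10^-6 m⁴, J_CB = 1.19×10^-6 m⁴, so T_A = T₀·(J_AC/a)/((J_AC/a)+(J_CB/b)) = 99.56 N·m, T_B = 56.44 N·m.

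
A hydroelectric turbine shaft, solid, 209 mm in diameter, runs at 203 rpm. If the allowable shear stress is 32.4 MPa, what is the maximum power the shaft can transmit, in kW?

J = πd⁴/32 = π(0.209)⁴/32 = 1.873×10^-4 m⁴.
T_max = τ_allow·J/r = 3.24×10^7 × 1.873×10^-4 / 0.104 = 58080 N·m.
ω = 2π·203/60 = 21.26 rad/s, so P_max = T_max·ω = 1.235×10^6 W.

1230 kW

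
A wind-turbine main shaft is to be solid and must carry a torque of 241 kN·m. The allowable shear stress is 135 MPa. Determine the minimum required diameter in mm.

For a solid shaft τ_max = 16T/(πd³), so d = (16T/(π τ_allow))^(1/3) = (16·241000/(π·1.35×10^8))^(1/3) = 0.2087 m.

209 mm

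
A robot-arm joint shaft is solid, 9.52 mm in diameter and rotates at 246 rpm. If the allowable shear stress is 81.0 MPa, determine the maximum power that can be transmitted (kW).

0.354 kW

J = πd⁴/32 = π(0.00952)⁴/32 = 8.064×10^-10 m⁴.
T_max = τ_allow·J/r = 8.10×10^7 × 8.064×10^-10 / 0.00476 = 13.72 N·m.
ω = 2π·246/60 = 25.76 rad/s, so P_max = T_max·ω = 353.5 W.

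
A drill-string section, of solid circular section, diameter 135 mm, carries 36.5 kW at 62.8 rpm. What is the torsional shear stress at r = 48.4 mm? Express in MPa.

ω = 2π·62.8/60 = 6.576 rad/s, so T = P/ω = 36.5×10³ / 6.576 = 5550 N·m.
J = πd⁴/32 = π(0.135)⁴/32 = 3.261×10^-5 m⁴.
Shear stress varies linearly with radius: τ = T·r/J = 5550 × 0.0484 / 3.261×10^-5 = 8.238×10^6 Pa.

8.24 MPa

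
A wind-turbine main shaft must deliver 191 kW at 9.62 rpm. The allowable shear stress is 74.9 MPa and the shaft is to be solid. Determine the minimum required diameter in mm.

ω = 2π·9.62/60 = 1.007 rad/s, so T = P/ω = 191×10³ / 1.007 = 189600 N·m.
For a solid shaft τ_max = 16T/(πd³), so d = (16T/(π τ_allow))^(1/3) = (16·189600/(π·7.49×10^7))^(1/3) = 0.2345 m.

234 mm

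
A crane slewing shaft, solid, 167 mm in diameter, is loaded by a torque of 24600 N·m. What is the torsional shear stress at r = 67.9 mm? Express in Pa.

2.19e7 Pa

J = πd⁴/32 = π(0.167)⁴/32 = 7.636×10^-5 m⁴.
Shear stress varies linearly with radius: τ = T·r/J = 24600 × 0.0679 / 7.636×10^-5 = 2.187×10^7 Pa.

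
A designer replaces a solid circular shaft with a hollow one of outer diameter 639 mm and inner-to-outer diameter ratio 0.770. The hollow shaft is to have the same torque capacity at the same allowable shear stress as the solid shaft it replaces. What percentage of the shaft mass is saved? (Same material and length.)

Equal τ_max and T ⇒ the solid shaft needs d_s³ = d_o³(1−k⁴), so d_s = 639·(1−0.770⁴)^(1/3) = 553.1 mm.
Area ratio A_h/A_s = d_o²(1−k²)/d_s² = (1−k²)/(1−k⁴)^(2/3) = 0.5434.
Mass saving = 1 − 0.5434 = 45.7 %.

45.7 %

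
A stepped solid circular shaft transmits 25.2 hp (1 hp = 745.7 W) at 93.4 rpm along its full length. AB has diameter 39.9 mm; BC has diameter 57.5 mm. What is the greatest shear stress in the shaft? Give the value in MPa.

154 MPa

ω = 2π·93.4/60 = 9.781 rad/s, so T = P/ω = 25.2×745.7 / 9.781 = 1921 N·m.
Under the same torque, τ_max = 16T/(πd³) is largest where d is smallest — segment AB (d = 39.9 mm).
τ_max = 16·1921/(π·(0.0399)³) = 1.540×10^8 Pa.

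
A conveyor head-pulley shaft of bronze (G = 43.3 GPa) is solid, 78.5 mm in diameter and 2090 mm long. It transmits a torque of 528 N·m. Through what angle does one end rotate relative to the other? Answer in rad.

0.00684 rad

J = πd⁴/32 = π(0.0785)⁴/32 = 3.728×10^-6 m⁴.
θ = T·L/(G·J) = 528.0 × 2.09 / (43.3×10⁹ × 3.728×10^-6) = 6.836×10^-3 rad.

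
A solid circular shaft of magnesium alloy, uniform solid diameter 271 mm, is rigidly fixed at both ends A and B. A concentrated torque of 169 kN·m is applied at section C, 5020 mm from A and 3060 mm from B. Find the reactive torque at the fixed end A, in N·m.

64000 N·m

With uniform GJ and both ends fixed, compatibility θ_AC = θ_CB gives T_A·a = T_B·b, together with T_A + T_B = T₀.
T_A = T₀·b/(a+b) = 169000·3060/8080 = 64000 N·m; T_B = 105000 N·m.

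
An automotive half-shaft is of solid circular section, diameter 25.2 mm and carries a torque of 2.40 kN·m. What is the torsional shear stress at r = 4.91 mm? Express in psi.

43200 psi

J = πd⁴/32 = π(0.0252)⁴/32 = 3.959×10^-8 m⁴.
Shear stress varies linearly with radius: τ = T·r/J = 2400 × 0.00491 / 3.959×10^-8 = 2.976×10^8 Pa.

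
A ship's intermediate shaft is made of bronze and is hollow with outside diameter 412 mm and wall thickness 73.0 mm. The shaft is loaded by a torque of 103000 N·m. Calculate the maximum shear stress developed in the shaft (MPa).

9.08 MPa

J = π(d_o⁴ − d_i⁴)/32 = π(0.412⁴ − 0.266⁴)/32 = 2.337×10^-3 m⁴.
τ_max = T·r/J = 103000 × 0.206 / 2.337×10^-3 = 9.078×10^6 Pa.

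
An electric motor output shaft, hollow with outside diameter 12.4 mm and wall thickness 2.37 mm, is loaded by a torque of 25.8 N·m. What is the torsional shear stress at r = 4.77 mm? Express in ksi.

9.00 ksi

J = π(d_o⁴ − d_i⁴)/32 = π(0.0124⁴ − 0.00766⁴)/32 = 1.983×10^-9 m⁴.
Shear stress varies linearly with radius: τ = T·r/J = 25.80 × 0.00477 / 1.983×10^-9 = 6.206×10^7 Pa.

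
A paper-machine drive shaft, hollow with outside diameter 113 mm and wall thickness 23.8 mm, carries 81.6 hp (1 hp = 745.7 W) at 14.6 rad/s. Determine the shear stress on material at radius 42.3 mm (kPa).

ω = 14.6 rad/s, so T = P/ω = 81.6×745.7 / 14.60 = 4168 N·m.
J = π(d_o⁴ − d_i⁴)/32 = π(0.113⁴ − 0.0654⁴)/32 = 1.421×10^-5 m⁴.
Shear stress varies linearly with radius: τ = T·r/J = 4168 × 0.0423 / 1.421×10^-5 = 1.241×10^7 Pa.

12400 kPa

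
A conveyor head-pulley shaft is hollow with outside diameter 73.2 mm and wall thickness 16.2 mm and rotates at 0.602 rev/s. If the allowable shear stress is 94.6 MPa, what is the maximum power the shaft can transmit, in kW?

J = π(d_o⁴ − d_i⁴)/32 = π(0.0732⁴ − 0.0408⁴)/32 = 2.547×10^-6 m⁴.
T_max = τ_allow·J/r = 9.46×10^7 × 2.547×10^-6 / 0.0366 = 6582 N·m.
ω = 2π·0.602 = 3.782 rad/s, so P_max = T_max·ω = 2.490×10^4 W.

24.9 kW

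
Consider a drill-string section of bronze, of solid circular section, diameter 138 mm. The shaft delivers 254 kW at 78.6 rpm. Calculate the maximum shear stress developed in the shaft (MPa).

59.8 MPa

ω = 2π·78.6/60 = 8.231 rad/s, so T = P/ω = 254×10³ / 8.231 = 30860 N·m.
J = πd⁴/32 = π(0.138)⁴/32 = 3.561×10^-5 m⁴.
τ_max = T·r/J = 30860 × 0.0690 / 3.561×10^-5 = 5.980×10^7 Pa.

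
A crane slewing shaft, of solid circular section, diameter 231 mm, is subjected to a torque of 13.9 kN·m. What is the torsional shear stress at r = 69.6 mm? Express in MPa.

3.46 MPa

J = πd⁴/32 = π(0.231)⁴/32 = 2.795×10^-4 m⁴.
Shear stress varies linearly with radius: τ = T·r/J = 13900 × 0.0696 / 2.795×10^-4 = 3.461×10^6 Pa.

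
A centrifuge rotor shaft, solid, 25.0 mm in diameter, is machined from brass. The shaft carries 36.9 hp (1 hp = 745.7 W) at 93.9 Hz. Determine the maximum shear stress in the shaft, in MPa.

ω = 2π·93.9 = 590.0 rad/s, so T = P/ω = 36.9×745.7 / 590.0 = 46.64 N·m.
J = πd⁴/32 = π(0.0250)⁴/32 = 3.835×10^-8 m⁴.
τ_max = T·r/J = 46.64 × 0.0125 / 3.835×10^-8 = 1.520×10^7 Pa.

15.2 MPa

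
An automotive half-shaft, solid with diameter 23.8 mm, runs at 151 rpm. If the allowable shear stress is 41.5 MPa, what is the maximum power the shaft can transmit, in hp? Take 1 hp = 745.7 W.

2.33 hp

J = πd⁴/32 = π(0.0238)⁴/32 = 3.150×10^-8 m⁴.
T_max = τ_allow·J/r = 4.15×10^7 × 3.150×10^-8 / 0.0119 = 109.9 N·m.
ω = 2π·151/60 = 15.81 rad/s, so P_max = T_max·ω = 1737 W.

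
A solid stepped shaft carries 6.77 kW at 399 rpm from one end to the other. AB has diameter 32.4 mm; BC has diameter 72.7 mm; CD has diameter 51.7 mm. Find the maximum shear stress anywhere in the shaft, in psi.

3520 psi

ω = 2π·399/60 = 41.78 rad/s, so T = P/ω = 6.77×10³ / 41.78 = 162.0 N·m.
Under the same torque, τ_max = 16T/(πd³) is largest where d is smallest — segment AB (d = 32.4 mm).
τ_max = 16·162.0/(π·(0.0324)³) = 2.426×10^7 Pa.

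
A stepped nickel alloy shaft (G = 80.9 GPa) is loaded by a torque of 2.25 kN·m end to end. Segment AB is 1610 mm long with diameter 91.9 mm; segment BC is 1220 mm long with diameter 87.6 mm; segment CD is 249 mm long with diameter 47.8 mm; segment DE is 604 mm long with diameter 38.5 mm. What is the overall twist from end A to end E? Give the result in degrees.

J_AB = π(0.0919)⁴/32 = 7.00×10^-6 m⁴; J_BC = π(0.0876)⁴/32 = 5.78×10^-6 m⁴; J_CD = π(0.0478)⁴/32 = 5.13×10^-7 m⁴; J_DE = π(0.0385)⁴/32 = 2.16×10^-7 m⁴.
θ = (T/G)·Σ L_i/J_i = (2250/80.9×10⁹)·(1.61/7.00×10^-6 + 1.22/5.78×10^-6 + 0.249/5.13×10^-7 + 0.604/2.16×10^-7) = 0.1037 rad.

5.94°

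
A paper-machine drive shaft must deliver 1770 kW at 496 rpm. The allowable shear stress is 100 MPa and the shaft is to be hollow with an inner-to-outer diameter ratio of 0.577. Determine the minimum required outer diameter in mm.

125 mm

ω = 2π·496/60 = 51.94 rad/s, so T = P/ω = 1770×10³ / 51.94 = 34080 N·m.
For a hollow shaft with d_i/d_o = 0.577: τ_max = 16T/(π d_o³ (1−k⁴)), so d_o = [16T/(π τ_allow (1−k⁴))]^(1/3) = [16·34080/(π·1.00×10^8·0.8892)]^(1/3) = 0.1250 m.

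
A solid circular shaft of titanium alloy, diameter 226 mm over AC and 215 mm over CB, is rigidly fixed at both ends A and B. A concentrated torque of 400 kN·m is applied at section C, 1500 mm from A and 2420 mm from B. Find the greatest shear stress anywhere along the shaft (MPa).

117 MPa

Compatibility: T_A·a/J_AC = T_B·b/J_CB with T_A + T_B = T₀.
J_AC = 2.56×10^-4 m⁴, J_CB = 2.10×10^-4 m⁴, so T_A = T₀·(J_AC/a)/((J_AC/a)+(J_CB/b)) = 265300 N·m, T_B = 134700 N·m.
τ in each portion: τ_AC = 1.17×10^8 Pa, τ_CB = 6.90×10^7 Pa; maximum is in AC.
τ_max = T_AC·r/J = 265300·0.113/2.56×10^-4 = 1.171×10^8 Pa.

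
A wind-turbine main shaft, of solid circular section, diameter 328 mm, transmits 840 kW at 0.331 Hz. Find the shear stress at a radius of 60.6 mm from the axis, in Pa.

2.15e7 Pa

ω = 2π·0.331 = 2.080 rad/s, so T = P/ω = 840×10³ / 2.080 = 403900 N·m.
J = πd⁴/32 = π(0.328)⁴/32 = 1.136×10^-3 m⁴.
Shear stress varies linearly with radius: τ = T·r/J = 403900 × 0.0606 / 1.136×10^-3 = 2.154×10^7 Pa.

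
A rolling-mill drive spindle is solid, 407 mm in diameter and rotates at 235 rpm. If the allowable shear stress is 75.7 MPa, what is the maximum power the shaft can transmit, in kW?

J = πd⁴/32 = π(0.407)⁴/32 = 2.694×10^-3 m⁴.
T_max = τ_allow·J/r = 7.57×10^7 × 2.694×10^-3 / 0.203 = 1.002e6 N·m.
ω = 2π·235/60 = 24.61 rad/s, so P_max = T_max·ω = 2.466×10^7 W.

24700 kW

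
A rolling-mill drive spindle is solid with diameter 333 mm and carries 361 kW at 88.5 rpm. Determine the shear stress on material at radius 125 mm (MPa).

4.03 MPa

ω = 2π·88.5/60 = 9.268 rad/s, so T = P/ω = 361×10³ / 9.268 = 38950 N·m.
J = πd⁴/32 = π(0.333)⁴/32 = 1.207×10^-3 m⁴.
Shear stress varies linearly with radius: τ = T·r/J = 38950 × 0.125 / 1.207×10^-3 = 4.033×10^6 Pa.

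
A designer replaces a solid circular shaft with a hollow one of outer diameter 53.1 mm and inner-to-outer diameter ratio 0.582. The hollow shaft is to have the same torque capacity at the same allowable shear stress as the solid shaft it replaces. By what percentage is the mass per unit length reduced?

Equal τ_max and T ⇒ the solid shaft needs d_s³ = d_o³(1−k⁴), so d_s = 53.1·(1−0.582⁴)^(1/3) = 50.99 mm.
Area ratio A_h/A_s = d_o²(1−k²)/d_s² = (1−k²)/(1−k⁴)^(2/3) = 0.7172.
Mass saving = 1 − 0.7172 = 28.3 %.

28.3 %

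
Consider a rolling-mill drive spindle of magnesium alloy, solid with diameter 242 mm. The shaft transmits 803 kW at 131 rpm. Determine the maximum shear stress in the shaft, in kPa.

21000 kPa

ω = 2π·131/60 = 13.72 rad/s, so T = P/ω = 803×10³ / 13.72 = 58540 N·m.
J = πd⁴/32 = π(0.242)⁴/32 = 3.367×10^-4 m⁴.
τ_max = T·r/J = 58540 × 0.121 / 3.367×10^-4 = 2.103×10^7 Pa.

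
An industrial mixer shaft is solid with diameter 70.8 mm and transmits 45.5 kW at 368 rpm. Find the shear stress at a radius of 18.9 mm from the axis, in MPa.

9.05 MPa

ω = 2π·368/60 = 38.54 rad/s, so T = P/ω = 45.5×10³ / 38.54 = 1181 N·m.
J = πd⁴/32 = π(0.0708)⁴/32 = 2.467×10^-6 m⁴.
Shear stress varies linearly with radius: τ = T·r/J = 1181 × 0.0189 / 2.467×10^-6 = 9.046×10^6 Pa.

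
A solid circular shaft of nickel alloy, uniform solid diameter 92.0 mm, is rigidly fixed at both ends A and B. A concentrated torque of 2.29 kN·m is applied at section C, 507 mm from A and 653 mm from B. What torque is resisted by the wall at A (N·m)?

With uniform GJ and both ends fixed, compatibility θ_AC = θ_CB gives T_A·a = T_B·b, together with T_A + T_B = T₀.
T_A = T₀·b/(a+b) = 2290·653/1160 = 1289 N·m; T_B = 1001 N·m.

1290 N·m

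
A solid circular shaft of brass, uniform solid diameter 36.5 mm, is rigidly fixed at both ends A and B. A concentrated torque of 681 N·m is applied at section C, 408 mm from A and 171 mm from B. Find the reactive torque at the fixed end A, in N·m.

With uniform GJ and both ends fixed, compatibility θ_AC = θ_CB gives T_A·a = T_B·b, together with T_A + T_B = T₀.
T_A = T₀·b/(a+b) = 681.0·171/579.0 = 201.1 N·m; T_B = 479.9 N·m.

201 N·m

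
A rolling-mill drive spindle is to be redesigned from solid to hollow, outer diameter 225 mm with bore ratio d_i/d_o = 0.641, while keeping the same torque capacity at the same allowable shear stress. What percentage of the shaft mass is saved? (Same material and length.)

Equal τ_max and T ⇒ the solid shaft needs d_s³ = d_o³(1−k⁴), so d_s = 225·(1−0.641⁴)^(1/3) = 211.6 mm.
Area ratio A_h/A_s = d_o²(1−k²)/d_s² = (1−k²)/(1−k⁴)^(2/3) = 0.6664.
Mass saving = 1 − 0.6664 = 33.4 %.

33.4 %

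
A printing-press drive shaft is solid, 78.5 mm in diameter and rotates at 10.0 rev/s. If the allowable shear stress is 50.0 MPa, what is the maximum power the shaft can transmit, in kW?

J = πd⁴/32 = π(0.0785)⁴/32 = 3.728×10^-6 m⁴.
T_max = τ_allow·J/r = 5.00×10^7 × 3.728×10^-6 / 0.0393 = 4749 N·m.
ω = 2π·10.0 = 62.83 rad/s, so P_max = T_max·ω = 2.984×10^5 W.

298 kW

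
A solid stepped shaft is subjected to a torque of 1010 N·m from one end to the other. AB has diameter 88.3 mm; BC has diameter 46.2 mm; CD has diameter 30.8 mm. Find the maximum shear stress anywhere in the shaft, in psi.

25500 psi

Under the same torque, τ_max = 16T/(πd³) is largest where d is smallest — segment CD (d = 30.8 mm).
τ_max = 16·1010/(π·(0.0308)³) = 1.761×10^8 Pa.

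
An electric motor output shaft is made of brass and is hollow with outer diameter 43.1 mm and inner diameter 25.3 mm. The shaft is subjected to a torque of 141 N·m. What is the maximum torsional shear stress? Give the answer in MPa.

J = π(d_o⁴ − d_i⁴)/32 = π(0.0431⁴ − 0.0253⁴)/32 = 2.985×10^-7 m⁴.
τ_max = T·r/J = 141.0 × 0.0215 / 2.985×10^-7 = 1.018×10^7 Pa.

10.2 MPa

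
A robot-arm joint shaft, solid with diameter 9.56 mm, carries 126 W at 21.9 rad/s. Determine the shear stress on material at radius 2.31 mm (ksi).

2.35 ksi

ω = 21.9 rad/s, so T = P/ω = 126 / 21.90 = 5.753 N·m.
J = πd⁴/32 = π(0.00956)⁴/32 = 8.200×10^-10 m⁴.
Shear stress varies linearly with radius: τ = T·r/J = 5.753 × 0.00231 / 8.200×10^-10 = 1.621×10^7 Pa.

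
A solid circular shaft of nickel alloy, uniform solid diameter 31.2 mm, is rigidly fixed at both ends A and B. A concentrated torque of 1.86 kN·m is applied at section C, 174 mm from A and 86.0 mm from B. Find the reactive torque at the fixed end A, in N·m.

615 N·m

With uniform GJ and both ends fixed, compatibility θ_AC = θ_CB gives T_A·a = T_B·b, together with T_A + T_B = T₀.
T_A = T₀·b/(a+b) = 1860·86.0/260.0 = 615.2 N·m; T_B = 1245 N·m.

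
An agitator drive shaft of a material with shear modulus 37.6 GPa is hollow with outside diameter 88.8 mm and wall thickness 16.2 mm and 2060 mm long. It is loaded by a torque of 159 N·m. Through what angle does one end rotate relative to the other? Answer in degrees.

0.0977°

J = π(d_o⁴ − d_i⁴)/32 = π(0.0888⁴ − 0.0564⁴)/32 = 5.111×10^-6 m⁴.
θ = T·L/(G·J) = 159.0 × 2.06 / (37.6×10⁹ × 5.111×10^-6) = 1.704×10^-3 rad.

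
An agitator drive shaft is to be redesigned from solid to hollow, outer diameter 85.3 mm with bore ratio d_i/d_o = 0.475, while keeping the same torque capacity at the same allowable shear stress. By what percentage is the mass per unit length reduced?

19.8 %

Equal τ_max and T ⇒ the solid shaft needs d_s³ = d_o³(1−k⁴), so d_s = 85.3·(1−0.475⁴)^(1/3) = 83.83 mm.
Area ratio A_h/A_s = d_o²(1−k²)/d_s² = (1−k²)/(1−k⁴)^(2/3) = 0.8018.
Mass saving = 1 − 0.8018 = 19.8 %.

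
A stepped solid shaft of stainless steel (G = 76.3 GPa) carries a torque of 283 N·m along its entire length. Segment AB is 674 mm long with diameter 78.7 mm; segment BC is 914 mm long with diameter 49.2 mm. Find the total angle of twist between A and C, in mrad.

J_AB = π(0.0787)⁴/32 = 3.77×10^-6 m⁴; J_BC = π(0.0492)⁴/32 = 5.75×10^-7 m⁴.
θ = (T/G)·Σ L_i/J_i = (283.0/76.3×10⁹)·(0.674/3.77×10^-6 + 0.914/5.75×10^-7) = 6.557×10^-3 rad.

6.56 mrad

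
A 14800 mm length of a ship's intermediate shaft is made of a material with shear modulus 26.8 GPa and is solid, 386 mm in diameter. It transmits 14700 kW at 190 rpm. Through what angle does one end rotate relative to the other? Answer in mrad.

187 mrad

ω = 2π·190/60 = 19.90 rad/s, so T = P/ω = 14700×10³ / 19.90 = 738800 N·m.
J = πd⁴/32 = π(0.386)⁴/32 = 2.179×10^-3 m⁴.
θ = T·L/(G·J) = 738800 × 14.8 / (26.8×10⁹ × 2.179×10^-3) = 0.1872 rad.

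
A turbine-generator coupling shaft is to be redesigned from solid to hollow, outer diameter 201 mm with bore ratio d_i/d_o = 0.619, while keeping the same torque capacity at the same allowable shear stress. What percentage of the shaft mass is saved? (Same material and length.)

31.4 %

Equal τ_max and T ⇒ the solid shaft needs d_s³ = d_o³(1−k⁴), so d_s = 201·(1−0.619⁴)^(1/3) = 190.6 mm.
Area ratio A_h/A_s = d_o²(1−k²)/d_s² = (1−k²)/(1−k⁴)^(2/3) = 0.6857.
Mass saving = 1 − 0.6857 = 31.4 %.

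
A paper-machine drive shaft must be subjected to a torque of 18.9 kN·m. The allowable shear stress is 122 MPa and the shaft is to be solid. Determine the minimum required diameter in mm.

For a solid shaft τ_max = 16T/(πd³), so d = (16T/(π τ_allow))^(1/3) = (16·18900/(π·1.22×10^8))^(1/3) = 0.09240 m.

92.4 mm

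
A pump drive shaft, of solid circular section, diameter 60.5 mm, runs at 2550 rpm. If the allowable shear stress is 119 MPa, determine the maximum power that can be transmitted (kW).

1380 kW

J = πd⁴/32 = π(0.0605)⁴/32 = 1.315×10^-6 m⁴.
T_max = τ_allow·J/r = 1.19×10^8 × 1.315×10^-6 / 0.0302 = 5174 N·m.
ω = 2π·2550/60 = 267.0 rad/s, so P_max = T_max·ω = 1.382×10^6 W.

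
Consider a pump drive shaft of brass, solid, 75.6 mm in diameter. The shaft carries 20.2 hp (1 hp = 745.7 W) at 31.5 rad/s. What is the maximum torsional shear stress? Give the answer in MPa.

ω = 31.5 rad/s, so T = P/ω = 20.2×745.7 / 31.50 = 478.2 N·m.
J = πd⁴/32 = π(0.0756)⁴/32 = 3.207×10^-6 m⁴.
τ_max = T·r/J = 478.2 × 0.0378 / 3.207×10^-6 = 5.637×10^6 Pa.

5.64 MPa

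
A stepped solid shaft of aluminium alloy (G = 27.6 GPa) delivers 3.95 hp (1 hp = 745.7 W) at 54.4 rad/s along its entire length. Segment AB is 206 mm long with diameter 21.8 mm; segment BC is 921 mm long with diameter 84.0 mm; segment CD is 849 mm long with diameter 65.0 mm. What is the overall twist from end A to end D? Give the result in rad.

0.0195 rad

ω = 54.4 rad/s, so T = P/ω = 3.95×745.7 / 54.40 = 54.15 N·m.
J_AB = π(0.0218)⁴/32 = 2.22×10^-8 m⁴; J_BC = π(0.0840)⁴/32 = 4.89×10^-6 m⁴; J_CD = π(0.0650)⁴/32 = 1.75×10^-6 m⁴.
θ = (T/G)·Σ L_i/J_i = (54.15/27.6×10⁹)·(0.206/2.22×10^-8 + 0.921/4.89×10^-6 + 0.849/1.75×10^-6) = 0.01955 rad.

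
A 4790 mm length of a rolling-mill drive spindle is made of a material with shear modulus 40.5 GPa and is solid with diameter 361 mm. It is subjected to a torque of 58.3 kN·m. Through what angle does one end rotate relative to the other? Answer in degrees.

0.237°

J = πd⁴/32 = π(0.361)⁴/32 = 1.667×10^-3 m⁴.
θ = T·L/(G·J) = 58300 × 4.79 / (40.5×10⁹ × 1.667×10^-3) = 4.135×10^-3 rad.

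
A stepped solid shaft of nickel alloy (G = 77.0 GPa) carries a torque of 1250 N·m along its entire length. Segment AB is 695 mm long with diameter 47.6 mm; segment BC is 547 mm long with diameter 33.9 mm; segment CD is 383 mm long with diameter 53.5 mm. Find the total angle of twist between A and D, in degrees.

J_AB = π(0.0476)⁴/32 = 5.04×10^-7 m⁴; J_BC = π(0.0339)⁴/32 = 1.30×10^-7 m⁴; J_CD = π(0.0535)⁴/32 = 8.04×10^-7 m⁴.
θ = (T/G)·Σ L_i/J_i = (1250/77.0×10⁹)·(0.695/5.04×10^-7 + 0.547/1.30×10^-7 + 0.383/8.04×10^-7) = 0.09860 rad.

5.65°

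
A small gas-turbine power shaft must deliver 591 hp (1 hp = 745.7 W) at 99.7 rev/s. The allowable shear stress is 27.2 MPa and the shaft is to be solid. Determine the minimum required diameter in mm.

50.9 mm

ω = 2π·99.7 = 626.4 rad/s, so T = P/ω = 591×745.7 / 626.4 = 703.5 N·m.
For a solid shaft τ_max = 16T/(πd³), so d = (16T/(π τ_allow))^(1/3) = (16·703.5/(π·2.72×10^7))^(1/3) = 0.05088 m.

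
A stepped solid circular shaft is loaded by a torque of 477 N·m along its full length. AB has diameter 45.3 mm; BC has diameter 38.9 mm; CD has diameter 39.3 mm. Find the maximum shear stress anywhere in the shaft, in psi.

Under the same torque, τ_max = 16T/(πd³) is largest where d is smallest — segment BC (d = 38.9 mm).
τ_max = 16·477.0/(π·(0.0389)³) = 4.127×10^7 Pa.

5990 psi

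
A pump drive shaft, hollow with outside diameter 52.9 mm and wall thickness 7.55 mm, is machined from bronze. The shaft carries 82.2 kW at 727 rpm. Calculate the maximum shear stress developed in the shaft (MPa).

50.2 MPa

ω = 2π·727/60 = 76.13 rad/s, so T = P/ω = 82.2×10³ / 76.13 = 1080 N·m.
J = π(d_o⁴ − d_i⁴)/32 = π(0.0529⁴ − 0.0378⁴)/32 = 5.684×10^-7 m⁴.
τ_max = T·r/J = 1080 × 0.0264 / 5.684×10^-7 = 5.024×10^7 Pa.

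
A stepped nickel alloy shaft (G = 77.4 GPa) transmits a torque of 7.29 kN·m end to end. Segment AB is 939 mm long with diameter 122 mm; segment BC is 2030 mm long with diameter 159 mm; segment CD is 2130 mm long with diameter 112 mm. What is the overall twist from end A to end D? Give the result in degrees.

J_AB = π(0.122)⁴/32 = 2.17×10^-5 m⁴; J_BC = π(0.159)⁴/32 = 6.27×10^-5 m⁴; J_CD = π(0.112)⁴/32 = 1.54×10^-5 m⁴.
θ = (T/G)·Σ L_i/J_i = (7290/77.4×10⁹)·(0.939/2.17×10^-5 + 2.03/6.27×10^-5 + 2.13/1.54×10^-5) = 0.02010 rad.

1.15°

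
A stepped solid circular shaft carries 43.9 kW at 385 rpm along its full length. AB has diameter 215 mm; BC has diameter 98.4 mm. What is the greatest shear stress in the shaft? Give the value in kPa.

ω = 2π·385/60 = 40.32 rad/s, so T = P/ω = 43.9×10³ / 40.32 = 1089 N·m.
Under the same torque, τ_max = 16T/(πd³) is largest where d is smallest — segment BC (d = 98.4 mm).
τ_max = 16·1089/(π·(0.0984)³) = 5.820×10^6 Pa.

5820 kPa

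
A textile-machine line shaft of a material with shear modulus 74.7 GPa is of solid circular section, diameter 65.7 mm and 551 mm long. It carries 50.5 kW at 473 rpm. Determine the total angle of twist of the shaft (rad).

ω = 2π·473/60 = 49.53 rad/s, so T = P/ω = 50.5×10³ / 49.53 = 1020 N·m.
J = πd⁴/32 = π(0.0657)⁴/32 = 1.829×10^-6 m⁴.
θ = T·L/(G·J) = 1020 × 0.551 / (74.7×10⁹ × 1.829×10^-6) = 4.111×10^-3 rad.

0.00411 rad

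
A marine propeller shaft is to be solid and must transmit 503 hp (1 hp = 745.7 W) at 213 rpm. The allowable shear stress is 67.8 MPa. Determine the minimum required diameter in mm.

ω = 2π·213/60 = 22.31 rad/s, so T = P/ω = 503×745.7 / 22.31 = 16820 N·m.
For a solid shaft τ_max = 16T/(πd³), so d = (16T/(π τ_allow))^(1/3) = (16·16820/(π·6.78×10^7))^(1/3) = 0.1081 m.

108 mm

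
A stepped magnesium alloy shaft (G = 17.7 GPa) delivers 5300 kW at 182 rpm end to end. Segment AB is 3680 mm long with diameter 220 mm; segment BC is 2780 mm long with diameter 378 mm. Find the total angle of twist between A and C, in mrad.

ω = 2π·182/60 = 19.06 rad/s, so T = P/ω = 5300×10³ / 19.06 = 278100 N·m.
J_AB = π(0.220)⁴/32 = 2.30×10^-4 m⁴; J_BC = π(0.378)⁴/32 = 2.00×10^-3 m⁴.
θ = (T/G)·Σ L_i/J_i = (278100/17.7×10⁹)·(3.68/2.30×10^-4 + 2.78/2.00×10^-3) = 0.2732 rad.

273 mrad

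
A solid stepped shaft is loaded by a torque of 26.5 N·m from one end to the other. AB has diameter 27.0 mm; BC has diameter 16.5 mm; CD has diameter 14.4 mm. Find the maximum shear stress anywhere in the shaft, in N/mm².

45.2 N/mm²

Under the same torque, τ_max = 16T/(πd³) is largest where d is smallest — segment CD (d = 14.4 mm).
τ_max = 16·26.50/(π·(0.0144)³) = 4.520×10^7 Pa.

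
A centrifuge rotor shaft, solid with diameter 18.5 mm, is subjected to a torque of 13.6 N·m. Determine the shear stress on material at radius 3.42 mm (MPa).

J = πd⁴/32 = π(0.0185)⁴/32 = 1.150×10^-8 m⁴.
Shear stress varies linearly with radius: τ = T·r/J = 13.60 × 0.00342 / 1.150×10^-8 = 4.045×10^6 Pa.

4.04 MPa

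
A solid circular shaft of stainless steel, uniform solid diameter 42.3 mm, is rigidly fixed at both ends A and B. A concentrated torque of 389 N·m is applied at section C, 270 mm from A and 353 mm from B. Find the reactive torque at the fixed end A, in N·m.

220 N·m

With uniform GJ and both ends fixed, compatibility θ_AC = θ_CB gives T_A·a = T_B·b, together with T_A + T_B = T₀.
T_A = T₀·b/(a+b) = 389.0·353/623.0 = 220.4 N·m; T_B = 168.6 N·m.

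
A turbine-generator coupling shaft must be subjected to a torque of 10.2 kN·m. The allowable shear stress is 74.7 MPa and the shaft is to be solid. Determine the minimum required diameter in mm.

For a solid shaft τ_max = 16T/(πd³), so d = (16T/(π τ_allow))^(1/3) = (16·10200/(π·7.47×10^7))^(1/3) = 0.08860 m.

88.6 mm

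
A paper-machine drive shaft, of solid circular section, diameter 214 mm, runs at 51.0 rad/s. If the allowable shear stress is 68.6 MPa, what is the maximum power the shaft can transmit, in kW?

6730 kW

J = πd⁴/32 = π(0.214)⁴/32 = 2.059×10^-4 m⁴.
T_max = τ_allow·J/r = 6.86×10^7 × 2.059×10^-4 / 0.107 = 132000 N·m.
ω = 51.0 rad/s, so P_max = T_max·ω = 6.732×10^6 W.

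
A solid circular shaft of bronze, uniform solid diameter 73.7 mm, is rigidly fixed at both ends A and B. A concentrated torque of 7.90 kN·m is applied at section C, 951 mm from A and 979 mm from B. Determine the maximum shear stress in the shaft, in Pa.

5.10e7 Pa

With uniform GJ and both ends fixed, compatibility θ_AC = θ_CB gives T_A·a = T_B·b, together with T_A + T_B = T₀.
T_A = T₀·b/(a+b) = 7900·979/1930 = 4007 N·m; T_B = 3893 N·m.
τ in each portion: τ_AC = 5.10×10^7 Pa, τ_CB = 4.95×10^7 Pa; maximum is in AC.
τ_max = T_AC·r/J = 4007·0.0369/2.90×10^-6 = 5.098×10^7 Pa.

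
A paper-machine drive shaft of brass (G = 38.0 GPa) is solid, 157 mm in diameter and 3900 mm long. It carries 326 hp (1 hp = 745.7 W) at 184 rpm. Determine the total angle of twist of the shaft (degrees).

1.24°

ω = 2π·184/60 = 19.27 rad/s, so T = P/ω = 326×745.7 / 19.27 = 12620 N·m.
J = πd⁴/32 = π(0.157)⁴/32 = 5.965×10^-5 m⁴.
θ = T·L/(G·J) = 12620 × 3.90 / (38.0×10⁹ × 5.965×10^-5) = 0.02171 rad.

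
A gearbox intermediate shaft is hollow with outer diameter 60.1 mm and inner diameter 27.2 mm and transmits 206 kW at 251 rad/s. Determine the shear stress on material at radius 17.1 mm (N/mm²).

ω = 251 rad/s, so T = P/ω = 206×10³ / 251.0 = 820.7 N·m.
J = π(d_o⁴ − d_i⁴)/32 = π(0.0601⁴ − 0.0272⁴)/32 = 1.227×10^-6 m⁴.
Shear stress varies linearly with radius: τ = T·r/J = 820.7 × 0.0171 / 1.227×10^-6 = 1.144×10^7 Pa.

11.4 N/mm²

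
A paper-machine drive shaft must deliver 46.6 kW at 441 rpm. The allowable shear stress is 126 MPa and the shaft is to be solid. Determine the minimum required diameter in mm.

34.4 mm

ω = 2π·441/60 = 46.18 rad/s, so T = P/ω = 46.6×10³ / 46.18 = 1009 N·m.
For a solid shaft τ_max = 16T/(πd³), so d = (16T/(π τ_allow))^(1/3) = (16·1009/(π·1.26×10^8))^(1/3) = 0.03442 m.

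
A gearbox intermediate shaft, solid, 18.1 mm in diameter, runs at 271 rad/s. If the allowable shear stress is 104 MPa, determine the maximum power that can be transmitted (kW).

J = πd⁴/32 = π(0.0181)⁴/32 = 1.054×10^-8 m⁴.
T_max = τ_allow·J/r = 1.04×10^8 × 1.054×10^-8 / 0.00905 = 121.1 N·m.
ω = 271 rad/s, so P_max = T_max·ω = 3.281×10^4 W.

32.8 kW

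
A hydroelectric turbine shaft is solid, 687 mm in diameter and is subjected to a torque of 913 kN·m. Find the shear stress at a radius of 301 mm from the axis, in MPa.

J = πd⁴/32 = π(0.687)⁴/32 = 0.02187 m⁴.
Shear stress varies linearly with radius: τ = T·r/J = 913000 × 0.301 / 0.02187 = 1.257×10^7 Pa.

12.6 MPa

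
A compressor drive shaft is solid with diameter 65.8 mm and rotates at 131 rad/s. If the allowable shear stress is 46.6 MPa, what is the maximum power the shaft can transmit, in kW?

341 kW

J = πd⁴/32 = π(0.0658)⁴/32 = 1.840×10^-6 m⁴.
T_max = τ_allow·J/r = 4.66×10^7 × 1.840×10^-6 / 0.0329 = 2607 N·m.
ω = 131 rad/s, so P_max = T_max·ω = 3.415×10^5 W.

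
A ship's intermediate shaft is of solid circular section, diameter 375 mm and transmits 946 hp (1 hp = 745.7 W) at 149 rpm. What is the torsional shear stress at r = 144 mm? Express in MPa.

ω = 2π·149/60 = 15.60 rad/s, so T = P/ω = 946×745.7 / 15.60 = 45210 N·m.
J = πd⁴/32 = π(0.375)⁴/32 = 1.941×10^-3 m⁴.
Shear stress varies linearly with radius: τ = T·r/J = 45210 × 0.144 / 1.941×10^-3 = 3.353×10^6 Pa.

3.35 MPa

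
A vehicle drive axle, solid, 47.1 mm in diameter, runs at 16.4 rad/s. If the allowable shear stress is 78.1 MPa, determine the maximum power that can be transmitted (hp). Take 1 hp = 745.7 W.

J = πd⁴/32 = π(0.0471)⁴/32 = 4.832×10^-7 m⁴.
T_max = τ_allow·J/r = 7.81×10^7 × 4.832×10^-7 / 0.0236 = 1602 N·m.
ω = 16.4 rad/s, so P_max = T_max·ω = 2.628×10^4 W.

35.2 hp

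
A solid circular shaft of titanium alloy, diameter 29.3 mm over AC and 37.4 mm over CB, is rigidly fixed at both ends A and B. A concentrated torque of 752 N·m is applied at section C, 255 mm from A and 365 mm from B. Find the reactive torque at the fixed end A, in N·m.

Compatibility: T_A·a/J_AC = T_B·b/J_CB with T_A + T_B = T₀.
J_AC = 7.24×10^-8 m⁴, J_CB = 1.92×10^-7 m⁴, so T_A = T₀·(J_AC/a)/((J_AC/a)+(J_CB/b)) = 263.4 N·m, T_B = 488.6 N·m.

263 N·m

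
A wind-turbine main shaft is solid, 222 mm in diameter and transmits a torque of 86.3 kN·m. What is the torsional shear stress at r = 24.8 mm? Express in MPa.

J = πd⁴/32 = π(0.222)⁴/32 = 2.385×10^-4 m⁴.
Shear stress varies linearly with radius: τ = T·r/J = 86300 × 0.0248 / 2.385×10^-4 = 8.975×10^6 Pa.

8.98 MPa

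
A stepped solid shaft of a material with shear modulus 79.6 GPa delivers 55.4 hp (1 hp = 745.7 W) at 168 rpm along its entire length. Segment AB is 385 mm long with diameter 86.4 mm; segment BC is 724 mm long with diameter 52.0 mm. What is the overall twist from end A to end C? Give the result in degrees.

ω = 2π·168/60 = 17.59 rad/s, so T = P/ω = 55.4×745.7 / 17.59 = 2348 N·m.
J_AB = π(0.0864)⁴/32 = 5.47×10^-6 m⁴; J_BC = π(0.0520)⁴/32 = 7.18×10^-7 m⁴.
θ = (T/G)·Σ L_i/J_i = (2348/79.6×10⁹)·(0.385/5.47×10^-6 + 0.724/7.18×10^-7) = 0.03183 rad.

1.82°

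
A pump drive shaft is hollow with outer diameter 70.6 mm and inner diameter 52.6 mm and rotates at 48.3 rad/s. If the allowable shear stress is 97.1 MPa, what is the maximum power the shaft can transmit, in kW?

J = π(d_o⁴ − d_i⁴)/32 = π(0.0706⁴ − 0.0526⁴)/32 = 1.688×10^-6 m⁴.
T_max = τ_allow·J/r = 9.71×10^7 × 1.688×10^-6 / 0.0353 = 4642 N·m.
ω = 48.3 rad/s, so P_max = T_max·ω = 2.242×10^5 W.

224 kW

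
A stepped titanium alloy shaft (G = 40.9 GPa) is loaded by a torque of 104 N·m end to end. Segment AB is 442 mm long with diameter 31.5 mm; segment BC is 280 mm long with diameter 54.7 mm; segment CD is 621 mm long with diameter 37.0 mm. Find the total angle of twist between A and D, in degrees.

J_AB = π(0.0315)⁴/32 = 9.67×10^-8 m⁴; J_BC = π(0.0547)⁴/32 = 8.79×10^-7 m⁴; J_CD = π(0.0370)⁴/32 = 1.84×10^-7 m⁴.
θ = (T/G)·Σ L_i/J_i = (104.0/40.9×10⁹)·(0.442/9.67×10^-8 + 0.280/8.79×10^-7 + 0.621/1.84×10^-7) = 0.02102 rad.

1.20°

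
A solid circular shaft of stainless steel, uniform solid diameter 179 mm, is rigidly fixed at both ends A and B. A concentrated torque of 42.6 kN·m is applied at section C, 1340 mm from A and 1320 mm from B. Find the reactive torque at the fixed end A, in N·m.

With uniform GJ and both ends fixed, compatibility θ_AC = θ_CB gives T_A·a = T_B·b, together with T_A + T_B = T₀.
T_A = T₀·b/(a+b) = 42600·1320/2660 = 21140 N·m; T_B = 21460 N·m.

21100 N·m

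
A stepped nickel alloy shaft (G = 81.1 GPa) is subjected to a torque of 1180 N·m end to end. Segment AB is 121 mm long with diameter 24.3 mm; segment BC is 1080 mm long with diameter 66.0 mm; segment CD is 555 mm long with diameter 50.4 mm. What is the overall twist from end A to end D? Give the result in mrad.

72.6 mrad

J_AB = π(0.0243)⁴/32 = 3.42×10^-8 m⁴; J_BC = π(0.0660)⁴/32 = 1.86×10^-6 m⁴; J_CD = π(0.0504)⁴/32 = 6.33×10^-7 m⁴.
θ = (T/G)·Σ L_i/J_i = (1180/81.1×10⁹)·(0.121/3.42×10^-8 + 1.08/1.86×10^-6 + 0.555/6.33×10^-7) = 0.07261 rad.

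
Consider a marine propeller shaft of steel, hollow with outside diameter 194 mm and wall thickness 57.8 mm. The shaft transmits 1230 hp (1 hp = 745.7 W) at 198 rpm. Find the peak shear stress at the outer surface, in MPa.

31.7 MPa

ω = 2π·198/60 = 20.73 rad/s, so T = P/ω = 1230×745.7 / 20.73 = 44240 N·m.
J = π(d_o⁴ − d_i⁴)/32 = π(0.194⁴ − 0.0784⁴)/32 = 1.354×10^-4 m⁴.
τ_max = T·r/J = 44240 × 0.0970 / 1.354×10^-4 = 3.170×10^7 Pa.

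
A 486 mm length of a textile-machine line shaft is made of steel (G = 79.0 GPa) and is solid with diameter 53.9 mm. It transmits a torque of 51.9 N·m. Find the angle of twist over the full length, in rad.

J = πd⁴/32 = π(0.0539)⁴/32 = 8.286×10^-7 m⁴.
θ = T·L/(G·J) = 51.90 × 0.486 / (79.0×10⁹ × 8.286×10^-7) = 3.853×10^-4 rad.

3.85e-4 rad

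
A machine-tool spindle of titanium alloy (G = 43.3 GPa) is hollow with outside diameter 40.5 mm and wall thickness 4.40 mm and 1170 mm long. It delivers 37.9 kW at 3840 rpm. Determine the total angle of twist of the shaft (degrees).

ω = 2π·3840/60 = 402.1 rad/s, so T = P/ω = 37.9×10³ / 402.1 = 94.25 N·m.
J = π(d_o⁴ − d_i⁴)/32 = π(0.0405⁴ − 0.0317⁴)/32 = 1.650×10^-7 m⁴.
θ = T·L/(G·J) = 94.25 × 1.17 / (43.3×10⁹ × 1.650×10^-7) = 0.01544 rad.

0.884°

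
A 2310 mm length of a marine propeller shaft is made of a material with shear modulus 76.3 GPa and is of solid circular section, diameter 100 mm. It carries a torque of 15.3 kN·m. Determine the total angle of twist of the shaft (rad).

J = πd⁴/32 = π(0.100)⁴/32 = 9.817×10^-6 m⁴.
θ = T·L/(G·J) = 15300 × 2.31 / (76.3×10⁹ × 9.817×10^-6) = 0.04718 rad.

0.0472 rad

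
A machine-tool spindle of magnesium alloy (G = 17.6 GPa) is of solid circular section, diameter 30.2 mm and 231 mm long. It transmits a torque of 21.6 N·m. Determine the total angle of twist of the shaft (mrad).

3.47 mrad

J = πd⁴/32 = π(0.0302)⁴/32 = 8.166×10^-8 m⁴.
θ = T·L/(G·J) = 21.60 × 0.231 / (17.6×10⁹ × 8.166×10^-8) = 3.472×10^-3 rad.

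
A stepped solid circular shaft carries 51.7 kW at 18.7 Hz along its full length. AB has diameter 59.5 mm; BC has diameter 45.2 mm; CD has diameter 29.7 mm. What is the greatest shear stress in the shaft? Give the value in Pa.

8.55e7 Pa

ω = 2π·18.7 = 117.5 rad/s, so T = P/ω = 51.7×10³ / 117.5 = 440.0 N·m.
Under the same torque, τ_max = 16T/(πd³) is largest where d is smallest — segment CD (d = 29.7 mm).
τ_max = 16·440.0/(π·(0.0297)³) = 8.554×10^7 Pa.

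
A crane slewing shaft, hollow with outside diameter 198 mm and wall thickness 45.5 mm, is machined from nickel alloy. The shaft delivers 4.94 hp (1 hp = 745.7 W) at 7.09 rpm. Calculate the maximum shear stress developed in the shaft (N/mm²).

3.56 N/mm²

ω = 2π·7.09/60 = 0.7425 rad/s, so T = P/ω = 4.94×745.7 / 0.7425 = 4962 N·m.
J = π(d_o⁴ − d_i⁴)/32 = π(0.198⁴ − 0.107⁴)/32 = 1.380×10^-4 m⁴.
τ_max = T·r/J = 4962 × 0.0990 / 1.380×10^-4 = 3.559×10^6 Pa.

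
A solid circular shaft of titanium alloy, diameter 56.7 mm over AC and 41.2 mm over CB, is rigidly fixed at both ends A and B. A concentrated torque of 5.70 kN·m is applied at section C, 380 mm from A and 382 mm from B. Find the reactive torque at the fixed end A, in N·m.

4460 N·m

Compatibility: T_A·a/J_AC = T_B·b/J_CB with T_A + T_B = T₀.
J_AC = 1.01×10^-6 m⁴, J_CB = 2.83×10^-7 m⁴, so T_A = T₀·(J_AC/a)/((J_AC/a)+(J_CB/b)) = 4462 N·m, T_B = 1238 N·m.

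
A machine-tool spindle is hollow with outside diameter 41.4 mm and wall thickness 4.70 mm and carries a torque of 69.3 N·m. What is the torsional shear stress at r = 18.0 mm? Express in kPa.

6730 kPa

J = π(d_o⁴ − d_i⁴)/32 = π(0.0414⁴ − 0.0320⁴)/32 = 1.855×10^-7 m⁴.
Shear stress varies linearly with radius: τ = T·r/J = 69.30 × 0.0180 / 1.855×10^-7 = 6.726×10^6 Pa.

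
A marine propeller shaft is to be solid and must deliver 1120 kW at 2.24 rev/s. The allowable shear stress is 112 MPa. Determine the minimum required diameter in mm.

ω = 2π·2.24 = 14.07 rad/s, so T = P/ω = 1120×10³ / 14.07 = 79580 N·m.
For a solid shaft τ_max = 16T/(πd³), so d = (16T/(π τ_allow))^(1/3) = (16·79580/(π·1.12×10^8))^(1/3) = 0.1535 m.

154 mm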